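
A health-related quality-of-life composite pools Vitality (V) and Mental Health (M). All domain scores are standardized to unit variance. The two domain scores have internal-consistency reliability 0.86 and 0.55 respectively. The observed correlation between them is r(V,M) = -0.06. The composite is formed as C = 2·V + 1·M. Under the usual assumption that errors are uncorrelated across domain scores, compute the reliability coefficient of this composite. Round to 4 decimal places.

0.7878

Var(C) = 2² + 1 + 2·[2·(-0.06)] = 5 − 0.24 = 4.76.
Under uncorrelated errors the observed covariances equal the true-score covariances, so only the own-variance terms attenuate.
True-score variance = [2²·0.86 + 0.55] − 0.24 = 3.99 − 0.24 = 3.75.
Reliability = 3.75 / 4.76 = 0.7878.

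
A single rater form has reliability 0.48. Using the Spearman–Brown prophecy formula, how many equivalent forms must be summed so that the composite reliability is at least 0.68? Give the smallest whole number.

k ≥ ρ*(1−ρ₁)/(ρ₁(1−ρ*)) = 0.68·0.52 / (0.48·0.32) = 2.302.
Smallest integer k = 3.

3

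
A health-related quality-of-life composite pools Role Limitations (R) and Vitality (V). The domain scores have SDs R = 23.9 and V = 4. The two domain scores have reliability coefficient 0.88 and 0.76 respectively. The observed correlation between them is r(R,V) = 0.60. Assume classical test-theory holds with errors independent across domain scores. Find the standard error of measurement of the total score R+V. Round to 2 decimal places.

Var(total) = 587.21 + 114.72 = 701.93.
True-score variance = 514.825 + 114.72 = 629.545, so reliability = 0.8969.
Error variance = 701.93 − 629.545 = 72.3852; SEM = √72.3852 = 8.51.

8.51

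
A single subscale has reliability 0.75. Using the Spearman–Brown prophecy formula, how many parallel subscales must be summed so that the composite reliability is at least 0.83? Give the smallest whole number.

2

k ≥ ρ*(1−ρ₁)/(ρ₁(1−ρ*)) = 0.83·0.25 / (0.75·0.17) = 1.627.
Smallest integer k = 2.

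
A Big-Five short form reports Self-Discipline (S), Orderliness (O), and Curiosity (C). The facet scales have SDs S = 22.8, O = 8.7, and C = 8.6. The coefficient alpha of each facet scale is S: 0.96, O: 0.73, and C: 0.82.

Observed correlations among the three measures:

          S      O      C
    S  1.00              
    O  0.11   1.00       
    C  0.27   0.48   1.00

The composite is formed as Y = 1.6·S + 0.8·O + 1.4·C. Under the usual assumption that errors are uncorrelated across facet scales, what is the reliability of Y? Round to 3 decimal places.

Var(Y) = 1.6²·22.8² + 0.8²·8.7² + 1.4²·8.6² + 2·[1.28·22.8·8.7·0.11 + 2.24·22.8·8.6·0.27 + 1.12·8.7·8.6·0.48] = 1524.19 + 373.483 = 1897.68.
With uncorrelated errors the cross-covariances are all true-score covariance, so they carry over unchanged; only the diagonal terms shrink to ρᵢσᵢ².
True-score variance = [1.6²·22.8²·0.96 + 0.8²·8.7²·0.73 + 1.4²·8.6²·0.82] + 373.483 = 1431.79 + 373.483 = 1805.27.
Reliability = 1805.27 / 1897.68 = 0.951.

0.951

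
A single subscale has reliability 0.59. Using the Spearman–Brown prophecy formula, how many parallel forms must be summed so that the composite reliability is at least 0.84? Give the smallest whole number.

4

k ≥ ρ*(1−ρ₁)/(ρ₁(1−ρ*)) = 0.84·0.41 / (0.59·0.16) = 3.648.
Smallest integer k = 4.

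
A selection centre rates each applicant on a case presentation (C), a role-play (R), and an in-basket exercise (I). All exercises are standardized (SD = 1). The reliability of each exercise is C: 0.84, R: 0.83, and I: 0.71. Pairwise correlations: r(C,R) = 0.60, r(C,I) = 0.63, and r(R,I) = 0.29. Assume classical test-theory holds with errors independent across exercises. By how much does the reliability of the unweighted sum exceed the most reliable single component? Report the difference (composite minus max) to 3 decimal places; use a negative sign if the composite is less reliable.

Var(sum) = 3 + 3.04 = 6.04; true-score variance = 2.38 + 3.04 = 5.42; composite reliability = 0.8974.
Max component reliability = 0.8400.
Difference = 0.8974 − 0.8400 = 0.057.

0.057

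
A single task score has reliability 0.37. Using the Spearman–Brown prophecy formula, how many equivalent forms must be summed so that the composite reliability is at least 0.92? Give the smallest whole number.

k ≥ ρ*(1−ρ₁)/(ρ₁(1−ρ*)) = 0.92·0.63 / (0.37·0.08) = 19.581.
Smallest integer k = 20.

20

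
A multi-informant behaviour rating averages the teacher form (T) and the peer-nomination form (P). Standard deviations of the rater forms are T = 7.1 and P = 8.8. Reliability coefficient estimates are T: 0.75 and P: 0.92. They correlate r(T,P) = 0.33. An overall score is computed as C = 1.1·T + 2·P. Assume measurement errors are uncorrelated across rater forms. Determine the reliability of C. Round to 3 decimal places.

Var(C) = 1.1²·7.1² + 2²·8.8² + 2·[2.2·7.1·8.8·0.33] = 370.756 + 90.721 = 461.477.
Under uncorrelated errors the observed covariances equal the true-score covariances, so only the own-variance terms attenuate.
True-score variance = [1.1²·7.1²·0.75 + 2²·8.8²·0.92] + 90.721 = 330.726 + 90.721 = 421.447.
Reliability = 421.447 / 461.477 = 0.913.

0.913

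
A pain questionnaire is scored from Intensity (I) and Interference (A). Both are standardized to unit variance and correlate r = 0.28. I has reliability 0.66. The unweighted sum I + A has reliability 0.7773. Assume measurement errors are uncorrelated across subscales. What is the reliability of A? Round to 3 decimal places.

Var(I+A) = 2 + 2·0.28 = 2.560.
True-score variance = ρ_I + ρ_A + 2·0.28, so 0.7773 = (0.66 + ρ_A + 0.56) / 2.560.
ρ_A = 0.7773·2.560 − 0.66 − 0.56 = 0.770.

0.770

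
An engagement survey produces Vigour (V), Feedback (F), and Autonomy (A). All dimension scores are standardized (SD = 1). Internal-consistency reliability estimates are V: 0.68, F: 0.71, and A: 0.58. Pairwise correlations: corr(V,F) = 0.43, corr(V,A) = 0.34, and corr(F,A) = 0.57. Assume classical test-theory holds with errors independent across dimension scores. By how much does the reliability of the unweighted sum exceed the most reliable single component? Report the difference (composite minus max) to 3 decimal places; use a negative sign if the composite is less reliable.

Var(sum) = 3 + 2.68 = 5.68; true-score variance = 1.97 + 2.68 = 4.65; composite reliability = 0.8187.
Max component reliability = 0.7100.
Difference = 0.8187 − 0.7100 = 0.109.

0.109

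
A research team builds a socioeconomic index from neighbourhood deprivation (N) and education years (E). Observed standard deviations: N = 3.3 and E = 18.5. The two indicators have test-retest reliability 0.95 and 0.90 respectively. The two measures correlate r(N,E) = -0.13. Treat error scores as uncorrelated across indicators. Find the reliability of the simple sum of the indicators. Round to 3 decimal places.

0.897

Var(N+E) = 3.3² + 18.5² + 2·[3.3·18.5·(-0.13)] = 353.14 − 15.873 = 337.267.
Under uncorrelated errors the observed covariances equal the true-score covariances, so only the own-variance terms attenuate.
True-score variance = [3.3²·0.95 + 18.5²·0.90] − 15.873 = 318.371 − 15.873 = 302.498.
Reliability = 302.498 / 337.267 = 0.897.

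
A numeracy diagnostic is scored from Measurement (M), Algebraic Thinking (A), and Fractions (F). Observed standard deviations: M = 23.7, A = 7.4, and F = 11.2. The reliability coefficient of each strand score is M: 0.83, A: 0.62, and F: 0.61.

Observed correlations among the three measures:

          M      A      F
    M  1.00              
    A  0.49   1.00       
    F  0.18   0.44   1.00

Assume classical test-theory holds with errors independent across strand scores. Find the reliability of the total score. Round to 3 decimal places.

Var(M+A+F) = 23.7² + 7.4² + 11.2² + 2·[23.7·7.4·0.49 + 23.7·11.2·0.18 + 7.4·11.2·0.44] = 741.89 + 340.365 = 1082.26.
Under uncorrelated errors the observed covariances equal the true-score covariances, so only the own-variance terms attenuate.
True-score variance = [23.7²·0.83 + 7.4²·0.62 + 11.2²·0.61] + 340.365 = 576.672 + 340.365 = 917.037.
Reliability = 917.037 / 1082.26 = 0.847.

0.847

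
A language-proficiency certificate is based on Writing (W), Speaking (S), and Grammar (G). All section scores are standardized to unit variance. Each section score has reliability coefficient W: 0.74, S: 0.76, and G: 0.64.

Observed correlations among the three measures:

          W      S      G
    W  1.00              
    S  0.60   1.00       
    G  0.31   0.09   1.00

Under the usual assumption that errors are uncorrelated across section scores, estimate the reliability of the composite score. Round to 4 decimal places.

0.8280

Var(W+S+G) = 3 + 2·[0.60 + 0.31 + 0.09] = 3 + 2 = 5.
Under uncorrelated errors the observed covariances equal the true-score covariances, so only the own-variance terms attenuate.
True-score variance = [0.74 + 0.76 + 0.64] + 2 = 2.14 + 2 = 4.14.
Reliability = 4.14 / 5 = 0.8280.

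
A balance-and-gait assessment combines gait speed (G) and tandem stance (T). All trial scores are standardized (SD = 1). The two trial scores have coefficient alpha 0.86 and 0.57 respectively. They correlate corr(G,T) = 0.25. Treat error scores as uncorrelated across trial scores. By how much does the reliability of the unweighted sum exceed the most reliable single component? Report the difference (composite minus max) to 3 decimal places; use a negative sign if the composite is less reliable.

Var(sum) = 2 + 0.5 = 2.5; true-score variance = 1.43 + 0.5 = 1.93; composite reliability = 0.7720.
Max component reliability = 0.8600.
Difference = 0.7720 − 0.8600 = -0.088.

-0.088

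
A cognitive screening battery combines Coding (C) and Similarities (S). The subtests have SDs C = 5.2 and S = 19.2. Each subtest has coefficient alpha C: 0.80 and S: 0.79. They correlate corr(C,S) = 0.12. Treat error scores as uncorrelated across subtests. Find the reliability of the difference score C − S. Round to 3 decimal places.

0.777

Var(C−S) = 5.2² + 19.2² − 2·5.2·19.2·0.12 = 395.68 − 23.9616 = 371.718.
Under uncorrelated errors the observed covariances equal the true-score covariances, so only the own-variance terms attenuate.
True-score variance = [5.2²·0.80 + 19.2²·0.79] − 23.9616 = 312.858 − 23.9616 = 288.896.
Reliability = 288.896 / 371.718 = 0.777.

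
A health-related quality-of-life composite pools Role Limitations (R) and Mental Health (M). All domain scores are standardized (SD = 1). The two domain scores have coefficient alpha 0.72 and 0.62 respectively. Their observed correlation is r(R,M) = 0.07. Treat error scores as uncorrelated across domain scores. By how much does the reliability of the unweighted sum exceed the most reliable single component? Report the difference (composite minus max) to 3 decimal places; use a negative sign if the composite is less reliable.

-0.028

Var(sum) = 2 + 0.14 = 2.14; true-score variance = 1.34 + 0.14 = 1.48; composite reliability = 0.6916.
Max component reliability = 0.7200.
Difference = 0.6916 − 0.7200 = -0.028.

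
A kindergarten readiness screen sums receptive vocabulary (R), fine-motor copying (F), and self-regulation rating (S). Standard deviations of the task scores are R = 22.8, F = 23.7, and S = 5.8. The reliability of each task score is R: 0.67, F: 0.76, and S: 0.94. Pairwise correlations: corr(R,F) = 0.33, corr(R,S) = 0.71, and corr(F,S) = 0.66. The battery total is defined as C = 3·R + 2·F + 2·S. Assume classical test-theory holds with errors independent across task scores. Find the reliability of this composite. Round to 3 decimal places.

0.811

Var(C) = 3²·22.8² + 2²·23.7² + 2²·5.8² + 2·[6·22.8·23.7·0.33 + 6·22.8·5.8·0.71 + 4·23.7·5.8·0.66] = 7059.88 + 3992.3 = 11052.2.
Because errors are independent across components, Cov(Tᵢ,Tⱼ) = Cov(Xᵢ,Xⱼ); the off-diagonal part of the true-score variance is the same as above.
True-score variance = [3²·22.8²·0.67 + 2²·23.7²·0.76 + 2²·5.8²·0.94] + 3992.3 = 4968.66 + 3992.3 = 8960.96.
Reliability = 8960.96 / 11052.2 = 0.811.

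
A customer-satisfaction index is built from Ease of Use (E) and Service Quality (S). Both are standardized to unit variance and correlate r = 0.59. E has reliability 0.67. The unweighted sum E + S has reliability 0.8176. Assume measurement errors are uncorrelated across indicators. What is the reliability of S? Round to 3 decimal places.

0.750

Var(E+S) = 2 + 2·0.59 = 3.180.
True-score variance = ρ_E + ρ_S + 2·0.59, so 0.8176 = (0.67 + ρ_S + 1.18) / 3.180.
ρ_S = 0.8176·3.180 − 0.67 − 1.18 = 0.750.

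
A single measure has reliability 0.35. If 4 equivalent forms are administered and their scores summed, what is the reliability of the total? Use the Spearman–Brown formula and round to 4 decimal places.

0.6829

ρ_k = kρ / (1 + (k−1)ρ) = 4·0.35 / (1 + 3·0.35) = 1.400 / 2.050 = 0.6829.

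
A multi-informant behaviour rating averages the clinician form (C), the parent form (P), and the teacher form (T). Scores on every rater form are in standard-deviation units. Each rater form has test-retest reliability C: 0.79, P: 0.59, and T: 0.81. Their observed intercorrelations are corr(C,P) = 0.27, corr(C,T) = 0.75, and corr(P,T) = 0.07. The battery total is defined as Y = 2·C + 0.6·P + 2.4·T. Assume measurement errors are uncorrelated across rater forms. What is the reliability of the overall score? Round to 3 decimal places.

0.885

Var(Y) = 2² + 0.6² + 2.4² + 2·[1.2·0.27 + 4.8·0.75 + 1.44·0.07] = 10.12 + 8.0496 = 18.1696.
Because errors are independent across components, Cov(Tᵢ,Tⱼ) = Cov(Xᵢ,Xⱼ); the off-diagonal part of the true-score variance is the same as above.
True-score variance = [2²·0.79 + 0.6²·0.59 + 2.4²·0.81] + 8.0496 = 8.038 + 8.0496 = 16.0876.
Reliability = 16.0876 / 18.1696 = 0.885.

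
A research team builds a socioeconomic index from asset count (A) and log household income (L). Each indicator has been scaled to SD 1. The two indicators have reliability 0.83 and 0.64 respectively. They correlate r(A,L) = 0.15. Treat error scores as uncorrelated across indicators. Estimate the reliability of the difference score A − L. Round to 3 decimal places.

Var(A−L) = 1 + 1 − 2·0.15 = 2 − 0.3 = 1.7.
Because errors are independent across components, Cov(Tᵢ,Tⱼ) = Cov(Xᵢ,Xⱼ); the off-diagonal part of the true-score variance is the same as above.
True-score variance = [0.83 + 0.64] − 0.3 = 1.47 − 0.3 = 1.17.
Reliability = 1.17 / 1.7 = 0.688.

0.688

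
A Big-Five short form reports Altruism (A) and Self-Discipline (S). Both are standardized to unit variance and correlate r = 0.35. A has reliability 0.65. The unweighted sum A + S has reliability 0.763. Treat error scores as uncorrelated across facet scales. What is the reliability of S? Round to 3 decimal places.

Var(A+S) = 2 + 2·0.35 = 2.700.
True-score variance = ρ_A + ρ_S + 2·0.35, so 0.763 = (0.65 + ρ_S + 0.70) / 2.700.
ρ_S = 0.763·2.700 − 0.65 − 0.70 = 0.710.

0.710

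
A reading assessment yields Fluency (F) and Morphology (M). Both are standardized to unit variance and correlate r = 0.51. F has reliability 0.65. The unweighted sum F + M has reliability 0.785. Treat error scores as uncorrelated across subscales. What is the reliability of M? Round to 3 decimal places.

0.701

Var(F+M) = 2 + 2·0.51 = 3.020.
True-score variance = ρ_F + ρ_M + 2·0.51, so 0.785 = (0.65 + ρ_M + 1.02) / 3.020.
ρ_M = 0.785·3.020 − 0.65 − 1.02 = 0.701.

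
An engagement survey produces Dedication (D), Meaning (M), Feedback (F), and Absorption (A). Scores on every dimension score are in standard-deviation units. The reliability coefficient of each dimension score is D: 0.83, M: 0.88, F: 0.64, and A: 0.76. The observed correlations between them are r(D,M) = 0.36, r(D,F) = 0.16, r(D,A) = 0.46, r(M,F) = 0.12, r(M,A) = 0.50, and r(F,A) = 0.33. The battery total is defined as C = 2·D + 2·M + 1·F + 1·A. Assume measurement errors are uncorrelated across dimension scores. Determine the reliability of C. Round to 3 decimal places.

0.905

Var(C) = 2² + 2² + 1 + 1 + 2·[4·0.36 + 2·0.16 + 2·0.46 + 2·0.12 + 2·0.50 + 0.33] = 10 + 8.5 = 18.5.
With uncorrelated errors the cross-covariances are all true-score covariance, so they carry over unchanged; only the diagonal terms shrink to ρᵢσᵢ².
True-score variance = [2²·0.83 + 2²·0.88 + 0.64 + 0.76] + 8.5 = 8.24 + 8.5 = 16.74.
Reliability = 16.74 / 18.5 = 0.905.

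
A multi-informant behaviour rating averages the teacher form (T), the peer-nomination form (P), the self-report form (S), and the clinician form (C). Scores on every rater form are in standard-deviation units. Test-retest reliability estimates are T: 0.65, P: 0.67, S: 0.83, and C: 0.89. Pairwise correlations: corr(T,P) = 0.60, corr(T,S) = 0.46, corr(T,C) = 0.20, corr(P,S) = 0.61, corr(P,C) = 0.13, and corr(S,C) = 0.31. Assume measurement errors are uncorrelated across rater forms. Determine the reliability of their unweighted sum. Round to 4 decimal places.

Var(T+P+S+C) = 4 + 2·[0.60 + 0.46 + 0.20 + 0.61 + 0.13 + 0.31] = 4 + 4.62 = 8.62.
Under uncorrelated errors the observed covariances equal the true-score covariances, so only the own-variance terms attenuate.
True-score variance = [0.65 + 0.67 + 0.83 + 0.89] + 4.62 = 3.04 + 4.62 = 7.66.
Reliability = 7.66 / 8.62 = 0.8886.

0.8886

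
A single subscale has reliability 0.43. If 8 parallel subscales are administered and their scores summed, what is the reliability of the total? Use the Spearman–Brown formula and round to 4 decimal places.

ρ_k = kρ / (1 + (k−1)ρ) = 8·0.43 / (1 + 7·0.43) = 3.440 / 4.010 = 0.8579.

0.8579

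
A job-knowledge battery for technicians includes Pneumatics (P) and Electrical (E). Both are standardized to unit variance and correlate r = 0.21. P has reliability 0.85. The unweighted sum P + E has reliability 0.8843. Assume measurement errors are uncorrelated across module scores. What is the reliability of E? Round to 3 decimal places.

Var(P+E) = 2 + 2·0.21 = 2.420.
True-score variance = ρ_P + ρ_E + 2·0.21, so 0.8843 = (0.85 + ρ_E + 0.42) / 2.420.
ρ_E = 0.8843·2.420 − 0.85 − 0.42 = 0.870.

0.870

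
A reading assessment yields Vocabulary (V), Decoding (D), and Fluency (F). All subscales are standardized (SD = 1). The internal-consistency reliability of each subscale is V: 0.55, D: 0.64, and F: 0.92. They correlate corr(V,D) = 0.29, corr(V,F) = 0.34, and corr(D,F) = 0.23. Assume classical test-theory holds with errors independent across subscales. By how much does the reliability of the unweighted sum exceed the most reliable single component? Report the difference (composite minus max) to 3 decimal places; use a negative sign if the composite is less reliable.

Var(sum) = 3 + 1.72 = 4.72; true-score variance = 2.11 + 1.72 = 3.83; composite reliability = 0.8114.
Max component reliability = 0.9200.
Difference = 0.8114 − 0.9200 = -0.109.

-0.109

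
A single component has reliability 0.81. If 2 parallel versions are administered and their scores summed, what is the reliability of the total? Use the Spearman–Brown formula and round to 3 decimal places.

ρ_k = kρ / (1 + (k−1)ρ) = 2·0.81 / (1 + 1·0.81) = 1.620 / 1.810 = 0.895.

0.895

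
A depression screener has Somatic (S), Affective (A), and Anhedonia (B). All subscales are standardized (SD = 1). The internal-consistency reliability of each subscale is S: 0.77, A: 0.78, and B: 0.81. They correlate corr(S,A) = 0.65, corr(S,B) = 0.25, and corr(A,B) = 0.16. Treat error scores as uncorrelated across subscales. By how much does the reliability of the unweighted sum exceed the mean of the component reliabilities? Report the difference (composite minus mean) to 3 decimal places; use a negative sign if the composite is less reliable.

Var(sum) = 3 + 2.12 = 5.12; true-score variance = 2.36 + 2.12 = 4.48; composite reliability = 0.8750.
Mean component reliability = 0.7867.
Difference = 0.8750 − 0.7867 = 0.088.

0.088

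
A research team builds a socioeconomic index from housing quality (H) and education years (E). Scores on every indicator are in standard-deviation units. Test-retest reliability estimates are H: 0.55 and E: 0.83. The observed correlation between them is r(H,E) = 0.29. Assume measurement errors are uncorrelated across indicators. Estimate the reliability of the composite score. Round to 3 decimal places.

0.760

Var(H+E) = 2 + 2·[0.29] = 2 + 0.58 = 2.58.
Because errors are independent across components, Cov(Tᵢ,Tⱼ) = Cov(Xᵢ,Xⱼ); the off-diagonal part of the true-score variance is the same as above.
True-score variance = [0.55 + 0.83] + 0.58 = 1.38 + 0.58 = 1.96.
Reliability = 1.96 / 2.58 = 0.760.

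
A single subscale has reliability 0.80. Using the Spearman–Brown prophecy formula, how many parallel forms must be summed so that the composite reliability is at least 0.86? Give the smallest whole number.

2

k ≥ ρ*(1−ρ₁)/(ρ₁(1−ρ*)) = 0.86·0.20 / (0.80·0.14) = 1.536.
Smallest integer k = 2.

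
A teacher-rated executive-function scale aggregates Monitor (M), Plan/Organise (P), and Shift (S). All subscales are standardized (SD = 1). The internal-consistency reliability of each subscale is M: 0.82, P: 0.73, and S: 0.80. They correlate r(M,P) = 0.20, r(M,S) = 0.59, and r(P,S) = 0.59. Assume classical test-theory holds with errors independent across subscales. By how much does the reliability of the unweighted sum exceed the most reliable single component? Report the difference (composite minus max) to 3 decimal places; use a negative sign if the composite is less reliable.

0.067

Var(sum) = 3 + 2.76 = 5.76; true-score variance = 2.35 + 2.76 = 5.11; composite reliability = 0.8872.
Max component reliability = 0.8200.
Difference = 0.8872 − 0.8200 = 0.067.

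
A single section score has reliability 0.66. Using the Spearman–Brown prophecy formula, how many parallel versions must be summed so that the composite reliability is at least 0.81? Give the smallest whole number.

k ≥ ρ*(1−ρ₁)/(ρ₁(1−ρ*)) = 0.81·0.34 / (0.66·0.19) = 2.196.
Smallest integer k = 3.

3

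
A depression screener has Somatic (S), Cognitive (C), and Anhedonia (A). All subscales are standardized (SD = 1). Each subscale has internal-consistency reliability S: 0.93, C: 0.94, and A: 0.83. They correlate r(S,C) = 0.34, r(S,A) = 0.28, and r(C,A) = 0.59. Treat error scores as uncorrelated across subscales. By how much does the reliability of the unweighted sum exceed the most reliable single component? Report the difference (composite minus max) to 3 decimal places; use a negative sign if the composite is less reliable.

0.005

Var(sum) = 3 + 2.42 = 5.42; true-score variance = 2.7 + 2.42 = 5.12; composite reliability = 0.9446.
Max component reliability = 0.9400.
Difference = 0.9446 − 0.9400 = 0.005.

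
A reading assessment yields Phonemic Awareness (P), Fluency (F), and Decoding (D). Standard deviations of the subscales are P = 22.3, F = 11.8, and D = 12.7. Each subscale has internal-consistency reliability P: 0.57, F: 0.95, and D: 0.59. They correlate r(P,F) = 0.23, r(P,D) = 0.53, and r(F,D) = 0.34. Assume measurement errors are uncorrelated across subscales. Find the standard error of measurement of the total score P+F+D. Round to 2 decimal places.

Var(total) = 797.82 + 523.152 = 1320.97.
True-score variance = 510.894 + 523.152 = 1034.05, so reliability = 0.7828.
Error variance = 1320.97 − 1034.05 = 286.926; SEM = √286.926 = 16.94.

16.94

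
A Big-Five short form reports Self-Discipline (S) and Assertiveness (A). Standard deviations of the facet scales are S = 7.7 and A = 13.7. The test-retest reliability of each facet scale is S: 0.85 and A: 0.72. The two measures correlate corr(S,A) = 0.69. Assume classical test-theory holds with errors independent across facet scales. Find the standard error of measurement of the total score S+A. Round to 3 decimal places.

7.839

Var(total) = 246.98 + 145.576 = 392.556.
True-score variance = 185.533 + 145.576 = 331.109, so reliability = 0.8435.
Error variance = 392.556 − 331.109 = 61.4467; SEM = √61.4467 = 7.839.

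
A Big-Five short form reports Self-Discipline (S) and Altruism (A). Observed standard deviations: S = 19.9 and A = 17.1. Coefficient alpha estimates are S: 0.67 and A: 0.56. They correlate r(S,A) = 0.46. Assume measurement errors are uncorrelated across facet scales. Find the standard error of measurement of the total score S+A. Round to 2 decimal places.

16.10

Var(total) = 688.42 + 313.067 = 1001.49.
True-score variance = 429.076 + 313.067 = 742.143, so reliability = 0.7410.
Error variance = 1001.49 − 742.143 = 259.344; SEM = √259.344 = 16.10.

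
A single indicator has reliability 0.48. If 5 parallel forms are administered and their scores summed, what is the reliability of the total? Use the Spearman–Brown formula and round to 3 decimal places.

0.822

ρ_k = kρ / (1 + (k−1)ρ) = 5·0.48 / (1 + 4·0.48) = 2.400 / 2.920 = 0.822.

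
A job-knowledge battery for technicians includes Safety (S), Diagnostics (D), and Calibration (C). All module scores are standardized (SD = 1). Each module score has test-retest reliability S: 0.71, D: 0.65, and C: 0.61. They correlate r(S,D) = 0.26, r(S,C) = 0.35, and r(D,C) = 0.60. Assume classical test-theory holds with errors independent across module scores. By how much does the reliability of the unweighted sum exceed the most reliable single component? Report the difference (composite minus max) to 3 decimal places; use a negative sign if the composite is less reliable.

Var(sum) = 3 + 2.42 = 5.42; true-score variance = 1.97 + 2.42 = 4.39; composite reliability = 0.8100.
Max component reliability = 0.7100.
Difference = 0.8100 − 0.7100 = 0.100.

0.100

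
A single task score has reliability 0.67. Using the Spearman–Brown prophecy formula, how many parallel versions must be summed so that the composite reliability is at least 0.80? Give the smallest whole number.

2

k ≥ ρ*(1−ρ₁)/(ρ₁(1−ρ*)) = 0.80·0.33 / (0.67·0.20) = 1.970.
Smallest integer k = 2.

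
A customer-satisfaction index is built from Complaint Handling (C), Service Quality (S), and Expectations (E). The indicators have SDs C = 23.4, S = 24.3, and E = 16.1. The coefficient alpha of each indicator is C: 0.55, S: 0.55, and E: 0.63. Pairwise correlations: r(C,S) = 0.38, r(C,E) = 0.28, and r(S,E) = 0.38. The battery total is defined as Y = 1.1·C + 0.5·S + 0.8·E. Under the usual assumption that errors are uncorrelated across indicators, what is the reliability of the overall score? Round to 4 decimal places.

Var(Y) = 1.1²·23.4² + 0.5²·24.3² + 0.8²·16.1² + 2·[0.55·23.4·24.3·0.38 + 0.88·23.4·16.1·0.28 + 0.4·24.3·16.1·0.38] = 976.065 + 542.275 = 1518.34.
Under uncorrelated errors the observed covariances equal the true-score covariances, so only the own-variance terms attenuate.
True-score variance = [1.1²·23.4²·0.55 + 0.5²·24.3²·0.55 + 0.8²·16.1²·0.63] + 542.275 = 550.107 + 542.275 = 1092.38.
Reliability = 1092.38 / 1518.34 = 0.7195.

0.7195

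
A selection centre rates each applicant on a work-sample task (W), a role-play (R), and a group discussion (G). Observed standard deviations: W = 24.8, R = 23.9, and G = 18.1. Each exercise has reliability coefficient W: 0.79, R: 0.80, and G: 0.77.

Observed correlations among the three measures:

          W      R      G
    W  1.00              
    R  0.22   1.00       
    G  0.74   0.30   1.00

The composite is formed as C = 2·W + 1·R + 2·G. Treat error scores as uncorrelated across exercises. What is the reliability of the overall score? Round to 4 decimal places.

0.8840

Var(C) = 2²·24.8² + 23.9² + 2²·18.1² + 2·[2·24.8·23.9·0.22 + 4·24.8·18.1·0.74 + 2·23.9·18.1·0.30] = 4341.81 + 3698.07 = 8039.88.
Under uncorrelated errors the observed covariances equal the true-score covariances, so only the own-variance terms attenuate.
True-score variance = [2²·24.8²·0.79 + 23.9²·0.80 + 2²·18.1²·0.77] + 3698.07 = 3409.53 + 3698.07 = 7107.6.
Reliability = 7107.6 / 8039.88 = 0.8840.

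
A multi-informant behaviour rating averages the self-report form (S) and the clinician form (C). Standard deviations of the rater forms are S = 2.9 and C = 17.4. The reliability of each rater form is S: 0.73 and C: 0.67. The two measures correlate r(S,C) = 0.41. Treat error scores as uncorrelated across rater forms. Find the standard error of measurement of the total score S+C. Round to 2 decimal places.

Var(total) = 311.17 + 41.3772 = 352.547.
True-score variance = 208.988 + 41.3772 = 250.366, so reliability = 0.7102.
Error variance = 352.547 − 250.366 = 102.182; SEM = √102.182 = 10.11.

10.11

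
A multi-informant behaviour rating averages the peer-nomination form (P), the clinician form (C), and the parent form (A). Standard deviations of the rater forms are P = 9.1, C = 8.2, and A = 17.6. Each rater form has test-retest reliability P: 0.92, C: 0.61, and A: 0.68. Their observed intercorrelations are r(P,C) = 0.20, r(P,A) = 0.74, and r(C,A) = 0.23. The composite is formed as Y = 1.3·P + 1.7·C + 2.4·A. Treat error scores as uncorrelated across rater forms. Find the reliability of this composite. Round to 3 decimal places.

0.794

Var(Y) = 1.3²·9.1² + 1.7²·8.2² + 2.4²·17.6² + 2·[2.21·9.1·8.2·0.20 + 3.12·9.1·17.6·0.74 + 4.08·8.2·17.6·0.23] = 2118.49 + 1076.38 = 3194.87.
With uncorrelated errors the cross-covariances are all true-score covariance, so they carry over unchanged; only the diagonal terms shrink to ρᵢσᵢ².
True-score variance = [1.3²·9.1²·0.92 + 1.7²·8.2²·0.61 + 2.4²·17.6²·0.68] + 1076.38 = 1460.56 + 1076.38 = 2536.94.
Reliability = 2536.94 / 3194.87 = 0.794.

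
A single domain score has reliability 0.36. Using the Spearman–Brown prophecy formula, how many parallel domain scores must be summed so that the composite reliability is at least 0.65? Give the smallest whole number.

k ≥ ρ*(1−ρ₁)/(ρ₁(1−ρ*)) = 0.65·0.64 / (0.36·0.35) = 3.302.
Smallest integer k = 4.

4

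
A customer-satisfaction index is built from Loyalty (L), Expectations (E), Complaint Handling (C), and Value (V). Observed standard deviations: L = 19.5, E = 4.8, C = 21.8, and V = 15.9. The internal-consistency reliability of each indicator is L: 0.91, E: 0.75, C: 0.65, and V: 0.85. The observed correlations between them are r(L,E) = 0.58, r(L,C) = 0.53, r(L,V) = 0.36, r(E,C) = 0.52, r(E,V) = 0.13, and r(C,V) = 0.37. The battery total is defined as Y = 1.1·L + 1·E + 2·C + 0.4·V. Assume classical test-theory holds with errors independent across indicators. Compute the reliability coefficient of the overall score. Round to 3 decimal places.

0.823

Var(Y) = 1.1²·19.5² + 4.8² + 2²·21.8² + 0.4²·15.9² + 2·[1.1·19.5·4.8·0.58 + 2.2·19.5·21.8·0.53 + 0.44·19.5·15.9·0.36 + 2·4.8·21.8·0.52 + 0.4·4.8·15.9·0.13 + 0.8·21.8·15.9·0.37] = 2424.55 + 1639.78 = 4064.33.
Under uncorrelated errors the observed covariances equal the true-score covariances, so only the own-variance terms attenuate.
True-score variance = [1.1²·19.5²·0.91 + 4.8²·0.75 + 2²·21.8²·0.65 + 0.4²·15.9²·0.85] + 1639.78 = 1705.98 + 1639.78 = 3345.76.
Reliability = 3345.76 / 4064.33 = 0.823.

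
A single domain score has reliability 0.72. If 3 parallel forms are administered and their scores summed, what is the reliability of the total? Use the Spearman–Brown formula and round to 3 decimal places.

ρ_k = kρ / (1 + (k−1)ρ) = 3·0.72 / (1 + 2·0.72) = 2.160 / 2.440 = 0.885.

0.885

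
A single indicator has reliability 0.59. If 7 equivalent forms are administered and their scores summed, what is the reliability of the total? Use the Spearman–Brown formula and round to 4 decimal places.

0.9097

ρ_k = kρ / (1 + (k−1)ρ) = 7·0.59 / (1 + 6·0.59) = 4.130 / 4.540 = 0.9097.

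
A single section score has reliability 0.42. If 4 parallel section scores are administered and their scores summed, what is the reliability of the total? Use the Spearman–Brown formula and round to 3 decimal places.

0.743

ρ_k = kρ / (1 + (k−1)ρ) = 4·0.42 / (1 + 3·0.42) = 1.680 / 2.260 = 0.743.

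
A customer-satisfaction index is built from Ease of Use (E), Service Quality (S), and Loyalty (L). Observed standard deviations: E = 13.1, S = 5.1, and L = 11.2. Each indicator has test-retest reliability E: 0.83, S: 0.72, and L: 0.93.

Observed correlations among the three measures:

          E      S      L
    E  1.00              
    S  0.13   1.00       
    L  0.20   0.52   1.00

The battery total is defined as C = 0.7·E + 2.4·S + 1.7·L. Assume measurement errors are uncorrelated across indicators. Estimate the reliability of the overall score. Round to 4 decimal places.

Var(C) = 0.7²·13.1² + 2.4²·5.1² + 1.7²·11.2² + 2·[1.68·13.1·5.1·0.13 + 1.19·13.1·11.2·0.20 + 4.08·5.1·11.2·0.52] = 596.428 + 341.393 = 937.821.
Because errors are independent across components, Cov(Tᵢ,Tⱼ) = Cov(Xᵢ,Xⱼ); the off-diagonal part of the true-score variance is the same as above.
True-score variance = [0.7²·13.1²·0.83 + 2.4²·5.1²·0.72 + 1.7²·11.2²·0.93] + 341.393 = 514.808 + 341.393 = 856.2.
Reliability = 856.2 / 937.821 = 0.9130.

0.9130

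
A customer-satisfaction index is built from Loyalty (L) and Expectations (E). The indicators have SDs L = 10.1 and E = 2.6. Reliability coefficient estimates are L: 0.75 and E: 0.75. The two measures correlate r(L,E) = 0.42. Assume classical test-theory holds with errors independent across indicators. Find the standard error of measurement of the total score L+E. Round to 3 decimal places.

5.215

Var(total) = 108.77 + 22.0584 = 130.828.
True-score variance = 81.5775 + 22.0584 = 103.636, so reliability = 0.7922.
Error variance = 130.828 − 103.636 = 27.1925; SEM = √27.1925 = 5.215.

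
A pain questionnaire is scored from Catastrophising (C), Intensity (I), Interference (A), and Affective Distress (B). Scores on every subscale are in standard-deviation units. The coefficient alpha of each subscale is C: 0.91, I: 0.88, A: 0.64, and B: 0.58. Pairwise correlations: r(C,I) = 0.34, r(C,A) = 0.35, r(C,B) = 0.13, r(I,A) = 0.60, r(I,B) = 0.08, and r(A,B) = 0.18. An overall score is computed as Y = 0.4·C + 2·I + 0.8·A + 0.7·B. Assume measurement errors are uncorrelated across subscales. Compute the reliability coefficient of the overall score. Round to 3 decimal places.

Var(Y) = 0.4² + 2² + 0.8² + 0.7² + 2·[0.8·0.34 + 0.32·0.35 + 0.28·0.13 + 1.6·0.60 + 1.4·0.08 + 0.56·0.18] = 5.29 + 3.1864 = 8.4764.
Because errors are independent across components, Cov(Tᵢ,Tⱼ) = Cov(Xᵢ,Xⱼ); the off-diagonal part of the true-score variance is the same as above.
True-score variance = [0.4²·0.91 + 2²·0.88 + 0.8²·0.64 + 0.7²·0.58] + 3.1864 = 4.3594 + 3.1864 = 7.5458.
Reliability = 7.5458 / 8.4764 = 0.890.

0.890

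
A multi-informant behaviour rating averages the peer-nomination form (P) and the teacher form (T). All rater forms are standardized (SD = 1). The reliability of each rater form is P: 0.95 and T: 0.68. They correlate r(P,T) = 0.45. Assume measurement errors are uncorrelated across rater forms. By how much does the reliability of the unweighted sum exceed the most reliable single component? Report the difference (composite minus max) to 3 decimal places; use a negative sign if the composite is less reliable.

Var(sum) = 2 + 0.9 = 2.9; true-score variance = 1.63 + 0.9 = 2.53; composite reliability = 0.8724.
Max component reliability = 0.9500.
Difference = 0.8724 − 0.9500 = -0.078.

-0.078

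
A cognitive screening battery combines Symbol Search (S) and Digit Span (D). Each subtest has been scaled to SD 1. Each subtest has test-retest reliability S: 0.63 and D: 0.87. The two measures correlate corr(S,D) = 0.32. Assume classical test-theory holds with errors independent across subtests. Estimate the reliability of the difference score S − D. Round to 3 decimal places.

0.632

Var(S−D) = 1 + 1 − 2·0.32 = 2 − 0.64 = 1.36.
Under uncorrelated errors the observed covariances equal the true-score covariances, so only the own-variance terms attenuate.
True-score variance = [0.63 + 0.87] − 0.64 = 1.5 − 0.64 = 0.86.
Reliability = 0.86 / 1.36 = 0.632.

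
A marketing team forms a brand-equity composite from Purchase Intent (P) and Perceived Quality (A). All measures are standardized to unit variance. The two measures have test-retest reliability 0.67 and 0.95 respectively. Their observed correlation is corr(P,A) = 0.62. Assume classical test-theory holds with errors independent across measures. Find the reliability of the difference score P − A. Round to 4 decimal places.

Var(P−A) = 1 + 1 − 2·0.62 = 2 − 1.24 = 0.76.
Under uncorrelated errors the observed covariances equal the true-score covariances, so only the own-variance terms attenuate.
True-score variance = [0.67 + 0.95] − 1.24 = 1.62 − 1.24 = 0.38.
Reliability = 0.38 / 0.76 = 0.5000.

0.5000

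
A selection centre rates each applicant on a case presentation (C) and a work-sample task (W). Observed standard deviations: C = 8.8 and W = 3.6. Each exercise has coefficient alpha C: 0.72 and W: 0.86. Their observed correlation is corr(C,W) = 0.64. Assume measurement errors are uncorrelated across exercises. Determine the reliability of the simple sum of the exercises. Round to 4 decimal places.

0.8206

Var(C+W) = 8.8² + 3.6² + 2·[8.8·3.6·0.64] = 90.4 + 40.5504 = 130.95.
Because errors are independent across components, Cov(Tᵢ,Tⱼ) = Cov(Xᵢ,Xⱼ); the off-diagonal part of the true-score variance is the same as above.
True-score variance = [8.8²·0.72 + 3.6²·0.86] + 40.5504 = 66.9024 + 40.5504 = 107.453.
Reliability = 107.453 / 130.95 = 0.8206.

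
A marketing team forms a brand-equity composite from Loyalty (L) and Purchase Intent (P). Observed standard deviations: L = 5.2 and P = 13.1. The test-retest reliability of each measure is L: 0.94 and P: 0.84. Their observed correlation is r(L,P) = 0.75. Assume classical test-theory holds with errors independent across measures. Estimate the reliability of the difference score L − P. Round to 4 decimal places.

0.6986

Var(L−P) = 5.2² + 13.1² − 2·5.2·13.1·0.75 = 198.65 − 102.18 = 96.47.
Under uncorrelated errors the observed covariances equal the true-score covariances, so only the own-variance terms attenuate.
True-score variance = [5.2²·0.94 + 13.1²·0.84] − 102.18 = 169.57 − 102.18 = 67.39.
Reliability = 67.39 / 96.47 = 0.6986.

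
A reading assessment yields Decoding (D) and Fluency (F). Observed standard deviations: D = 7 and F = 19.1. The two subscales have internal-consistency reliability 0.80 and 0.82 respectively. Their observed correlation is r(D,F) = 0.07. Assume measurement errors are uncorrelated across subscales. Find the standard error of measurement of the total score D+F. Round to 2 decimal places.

Var(total) = 413.81 + 18.718 = 432.528.
True-score variance = 338.344 + 18.718 = 357.062, so reliability = 0.8255.
Error variance = 432.528 − 357.062 = 75.4658; SEM = √75.4658 = 8.69.

8.69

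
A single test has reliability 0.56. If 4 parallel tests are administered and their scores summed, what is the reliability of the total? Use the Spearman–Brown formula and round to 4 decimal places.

0.8358

ρ_k = kρ / (1 + (k−1)ρ) = 4·0.56 / (1 + 3·0.56) = 2.240 / 2.680 = 0.8358.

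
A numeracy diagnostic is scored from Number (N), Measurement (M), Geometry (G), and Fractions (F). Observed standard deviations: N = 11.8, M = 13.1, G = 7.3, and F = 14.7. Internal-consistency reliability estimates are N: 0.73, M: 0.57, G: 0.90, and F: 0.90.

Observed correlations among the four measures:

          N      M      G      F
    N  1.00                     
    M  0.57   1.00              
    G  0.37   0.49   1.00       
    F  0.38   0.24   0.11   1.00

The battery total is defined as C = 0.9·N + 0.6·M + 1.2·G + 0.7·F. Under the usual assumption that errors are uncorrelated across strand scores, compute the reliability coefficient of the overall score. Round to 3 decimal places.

0.897

Var(C) = 0.9²·11.8² + 0.6²·13.1² + 1.2²·7.3² + 0.7²·14.7² + 2·[0.54·11.8·13.1·0.57 + 1.08·11.8·7.3·0.37 + 0.63·11.8·14.7·0.38 + 0.72·13.1·7.3·0.49 + 0.42·13.1·14.7·0.24 + 0.84·7.3·14.7·0.11] = 357.186 + 373.185 = 730.37.
Because errors are independent across components, Cov(Tᵢ,Tⱼ) = Cov(Xᵢ,Xⱼ); the off-diagonal part of the true-score variance is the same as above.
True-score variance = [0.9²·11.8²·0.73 + 0.6²·13.1²·0.57 + 1.2²·7.3²·0.90 + 0.7²·14.7²·0.90] + 373.185 = 281.907 + 373.185 = 655.091.
Reliability = 655.091 / 730.37 = 0.897.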